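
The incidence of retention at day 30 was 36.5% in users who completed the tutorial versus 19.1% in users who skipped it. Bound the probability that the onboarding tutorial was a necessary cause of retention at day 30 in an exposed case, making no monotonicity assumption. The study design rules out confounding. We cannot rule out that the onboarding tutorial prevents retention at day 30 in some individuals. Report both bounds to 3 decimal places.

p₁ = 0.365, p₀ = 0.191.
Under exogeneity alone the bounds on PN are max{0,(p₁−p₀)/p₁} ≤ PN ≤ min{1,(1−p₀)/p₁}.
  lower = (p₁ − p₀)/p₁ = 0.174 / 0.365 ≈ 0.4767
  upper = min{1, (1 − p₀)/p₁} = 0.809 / 0.365 ≈ 2.2164 → capped at 1

0.477 ≤ PN ≤ 1.000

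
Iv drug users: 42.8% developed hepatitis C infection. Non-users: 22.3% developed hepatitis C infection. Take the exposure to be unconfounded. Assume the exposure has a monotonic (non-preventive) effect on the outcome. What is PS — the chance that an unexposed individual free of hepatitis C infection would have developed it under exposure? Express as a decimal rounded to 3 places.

PS ≈ 0.264

p₁ = 0.428, p₀ = 0.223.
Under exogeneity and monotonicity, PS = (p₁ − p₀) / (1 − p₀).
PS = (0.428 − 0.223) / (1 − 0.223) = 0.205 / 0.777 ≈ 0.2638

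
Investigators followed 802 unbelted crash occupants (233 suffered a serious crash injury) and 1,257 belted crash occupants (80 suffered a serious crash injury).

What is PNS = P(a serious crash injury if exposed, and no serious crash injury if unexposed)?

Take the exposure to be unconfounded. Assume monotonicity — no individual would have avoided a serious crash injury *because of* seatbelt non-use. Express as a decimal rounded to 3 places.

p₁ = P(outcome | exposed) = 233/802 = 0.29052
p₀ = P(outcome | unexposed) = 80/1257 = 0.063644
Under exogeneity and monotonicity, PNS = p₁ − p₀.
PNS = 0.29052 − 0.063644 = 0.22688

PNS ≈ 0.227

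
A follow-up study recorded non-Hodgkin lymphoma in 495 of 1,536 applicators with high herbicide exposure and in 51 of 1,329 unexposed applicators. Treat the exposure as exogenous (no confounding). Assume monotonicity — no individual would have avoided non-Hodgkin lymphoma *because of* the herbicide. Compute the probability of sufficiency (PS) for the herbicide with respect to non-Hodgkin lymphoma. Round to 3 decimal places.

PS ≈ 0.295

p₁ = P(outcome | exposed) = 495/1536 = 0.32227
p₀ = P(outcome | unexposed) = 51/1329 = 0.038375
Under exogeneity and monotonicity, PS = (p₁ − p₀) / (1 − p₀).
PS = (0.32227 − 0.038375) / (1 − 0.038375) = 0.28389 / 0.96163 ≈ 0.2952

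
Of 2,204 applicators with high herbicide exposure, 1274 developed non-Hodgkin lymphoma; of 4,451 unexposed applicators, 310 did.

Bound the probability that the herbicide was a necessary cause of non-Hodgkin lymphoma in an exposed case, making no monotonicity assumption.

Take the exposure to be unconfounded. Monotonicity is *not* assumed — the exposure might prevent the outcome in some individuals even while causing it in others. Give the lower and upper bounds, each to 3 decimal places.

p₁ = P(outcome | exposed) = 1274/2204 = 0.57804
p₀ = P(outcome | unexposed) = 310/4451 = 0.069647
Under exogeneity alone the bounds on PN are max{0,(p₁−p₀)/p₁} ≤ PN ≤ min{1,(1−p₀)/p₁}.
  lower = (p₁ − p₀)/p₁ = 0.50839 / 0.57804 ≈ 0.8795
  upper = min{1, (1 − p₀)/p₁} = 0.93035 / 0.57804 ≈ 1.6095 → capped at 1

0.880 ≤ PN ≤ 1.000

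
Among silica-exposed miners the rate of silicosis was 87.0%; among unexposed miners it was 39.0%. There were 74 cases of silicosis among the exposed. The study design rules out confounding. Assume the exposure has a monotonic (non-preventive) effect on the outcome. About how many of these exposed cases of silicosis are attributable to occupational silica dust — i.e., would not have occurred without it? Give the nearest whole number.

p₁ = 0.87, p₀ = 0.39.
PN = (p₁ − p₀)/p₁ = (0.87 − 0.39) / 0.87 ≈ 0.55172.
Attributable cases ≈ PN × (exposed cases) = 0.55172 × 74 ≈ 40.83.

about 41 cases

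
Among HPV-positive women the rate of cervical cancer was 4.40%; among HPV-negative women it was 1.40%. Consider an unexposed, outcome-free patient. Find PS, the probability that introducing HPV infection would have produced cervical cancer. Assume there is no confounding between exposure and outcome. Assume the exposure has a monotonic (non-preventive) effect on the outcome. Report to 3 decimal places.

PS ≈ 0.030

p₁ = 0.044, p₀ = 0.014.
Under exogeneity and monotonicity, PS = (p₁ − p₀) / (1 − p₀).
PS = (0.044 − 0.014) / (1 − 0.014) = 0.03 / 0.986 ≈ 0.0304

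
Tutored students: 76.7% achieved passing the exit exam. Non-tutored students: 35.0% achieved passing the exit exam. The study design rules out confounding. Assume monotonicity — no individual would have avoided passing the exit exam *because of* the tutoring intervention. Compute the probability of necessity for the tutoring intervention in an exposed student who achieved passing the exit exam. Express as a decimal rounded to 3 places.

PN ≈ 0.544

p₁ = 0.767, p₀ = 0.35.
Under exogeneity and monotonicity, PN = (p₁ − p₀) / p₁.
PN = (0.767 − 0.35) / 0.767 = 0.417 / 0.767 ≈ 0.5437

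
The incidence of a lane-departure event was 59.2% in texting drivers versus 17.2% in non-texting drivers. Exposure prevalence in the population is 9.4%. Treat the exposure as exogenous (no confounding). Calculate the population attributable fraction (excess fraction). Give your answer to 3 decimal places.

p₁ = 0.592, p₀ = 0.172.
Overall risk P(Y=1) = π·p₁ + (1−π)·p₀ = 0.094×0.592 + 0.906×0.172 = 0.21148.
Under exogeneity, PAF = [P(Y=1) − p₀] / P(Y=1).
PAF = (0.21148 − 0.172) / 0.21148 ≈ 0.1867

PAF ≈ 0.187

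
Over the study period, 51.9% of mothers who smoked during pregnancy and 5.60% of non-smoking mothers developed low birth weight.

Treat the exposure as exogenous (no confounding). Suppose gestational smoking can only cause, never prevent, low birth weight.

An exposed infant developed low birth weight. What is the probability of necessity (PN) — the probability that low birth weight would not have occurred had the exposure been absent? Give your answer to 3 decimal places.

p₁ = 0.519, p₀ = 0.056.
Under exogeneity and monotonicity, PN = (p₁ − p₀) / p₁.
PN = (0.519 − 0.056) / 0.519 = 0.463 / 0.519 ≈ 0.8921

PN ≈ 0.892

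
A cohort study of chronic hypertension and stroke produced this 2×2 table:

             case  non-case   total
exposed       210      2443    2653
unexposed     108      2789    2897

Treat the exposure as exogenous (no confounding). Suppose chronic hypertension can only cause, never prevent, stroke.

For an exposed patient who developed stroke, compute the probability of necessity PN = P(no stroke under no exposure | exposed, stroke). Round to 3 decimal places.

p₁ = P(outcome | exposed) = 210/2653 = 0.079156
p₀ = P(outcome | unexposed) = 108/2897 = 0.03728
Under exogeneity and monotonicity, PN = (p₁ − p₀)/p₁.
PN = (0.079156 − 0.03728) / 0.079156 ≈ 0.5290

PN ≈ 0.529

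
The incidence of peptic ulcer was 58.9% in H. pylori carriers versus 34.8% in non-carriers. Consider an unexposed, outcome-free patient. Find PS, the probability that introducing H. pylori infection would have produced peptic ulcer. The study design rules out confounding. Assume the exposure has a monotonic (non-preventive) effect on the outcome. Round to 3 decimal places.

PS ≈ 0.370

p₁ = 0.589, p₀ = 0.348.
Under exogeneity and monotonicity, PS = (p₁ − p₀) / (1 − p₀).
PS = (0.589 − 0.348) / (1 − 0.348) = 0.241 / 0.652 ≈ 0.3696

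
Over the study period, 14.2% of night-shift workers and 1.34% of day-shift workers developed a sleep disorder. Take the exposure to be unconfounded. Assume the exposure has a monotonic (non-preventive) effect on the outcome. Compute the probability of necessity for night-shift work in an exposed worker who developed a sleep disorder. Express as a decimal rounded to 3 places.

PN ≈ 0.906

p₁ = 0.142, p₀ = 0.0134.
Under exogeneity and monotonicity, PN = (p₁ − p₀) / p₁.
PN = (0.142 − 0.0134) / 0.142 = 0.1286 / 0.142 ≈ 0.9056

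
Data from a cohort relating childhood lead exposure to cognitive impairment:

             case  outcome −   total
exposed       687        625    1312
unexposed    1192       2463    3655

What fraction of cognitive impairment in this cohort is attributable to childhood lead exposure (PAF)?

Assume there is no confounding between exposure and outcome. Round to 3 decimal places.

PAF ≈ 0.138

p₁ = P(outcome | exposed) = 687/1312 = 0.52363
p₀ = P(outcome | unexposed) = 1192/3655 = 0.32613
Exposure prevalence π = 1312/4967 = 0.26414; overall risk P(Y=1) = 0.3783.
Under exogeneity, PAF = [P(Y=1) − p₀]/P(Y=1).
PAF = (0.3783 − 0.32613) / 0.3783 ≈ 0.1379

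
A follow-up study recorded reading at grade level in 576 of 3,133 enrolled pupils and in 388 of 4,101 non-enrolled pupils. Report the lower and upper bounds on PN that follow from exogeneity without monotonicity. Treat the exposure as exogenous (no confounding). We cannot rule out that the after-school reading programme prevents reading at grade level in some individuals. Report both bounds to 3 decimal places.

0.485 ≤ PN ≤ 1.000

p₁ = P(outcome | exposed) = 576/3133 = 0.18385
p₀ = P(outcome | unexposed) = 388/4101 = 0.094611
Under exogeneity alone the bounds on PN are max{0,(p₁−p₀)/p₁} ≤ PN ≤ min{1,(1−p₀)/p₁}.
  lower = (p₁ − p₀)/p₁ = 0.089238 / 0.18385 ≈ 0.4854
  upper = min{1, (1 − p₀)/p₁} = 0.90539 / 0.18385 ≈ 4.9246 → capped at 1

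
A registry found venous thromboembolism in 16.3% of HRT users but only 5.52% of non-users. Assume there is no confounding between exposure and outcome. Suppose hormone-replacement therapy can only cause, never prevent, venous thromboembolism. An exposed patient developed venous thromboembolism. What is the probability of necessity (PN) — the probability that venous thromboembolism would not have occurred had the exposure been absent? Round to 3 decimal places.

p₁ = 0.163, p₀ = 0.0552.
Under exogeneity and monotonicity, PN = (p₁ − p₀) / p₁.
PN = (0.163 − 0.0552) / 0.163 = 0.1078 / 0.163 ≈ 0.6613

PN ≈ 0.661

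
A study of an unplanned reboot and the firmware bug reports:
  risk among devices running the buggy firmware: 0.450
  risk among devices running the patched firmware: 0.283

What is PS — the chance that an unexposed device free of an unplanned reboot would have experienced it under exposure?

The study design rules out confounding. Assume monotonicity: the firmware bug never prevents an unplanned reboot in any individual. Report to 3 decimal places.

Let p₁ = 0.45, p₀ = 0.283.
Under exogeneity and monotonicity, PS = (p₁ − p₀) / (1 − p₀).
PS = (0.45 − 0.283) / (1 − 0.283) = 0.167 / 0.717 ≈ 0.2329

PS ≈ 0.233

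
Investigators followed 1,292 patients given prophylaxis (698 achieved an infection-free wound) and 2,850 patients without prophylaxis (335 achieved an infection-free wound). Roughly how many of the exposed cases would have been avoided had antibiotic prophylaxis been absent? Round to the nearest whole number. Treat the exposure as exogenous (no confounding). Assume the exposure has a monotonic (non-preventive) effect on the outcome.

p₁ = P(outcome | exposed) = 698/1292 = 0.54025
p₀ = P(outcome | unexposed) = 335/2850 = 0.11754
PN = (p₁ − p₀)/p₁ = (0.54025 − 0.11754) / 0.54025 ≈ 0.78243.
Attributable cases ≈ PN × (exposed cases) = 0.78243 × 698 ≈ 546.13.

about 546 cases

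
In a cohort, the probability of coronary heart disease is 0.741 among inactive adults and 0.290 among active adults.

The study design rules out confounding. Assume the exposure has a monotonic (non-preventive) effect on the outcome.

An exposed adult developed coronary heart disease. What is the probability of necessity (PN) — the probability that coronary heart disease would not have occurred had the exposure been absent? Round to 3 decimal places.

PN ≈ 0.609

Let p₁ = 0.741, p₀ = 0.29.
Under exogeneity and monotonicity, PN = (p₁ − p₀) / p₁.
PN = (0.741 − 0.29) / 0.741 = 0.451 / 0.741 ≈ 0.6086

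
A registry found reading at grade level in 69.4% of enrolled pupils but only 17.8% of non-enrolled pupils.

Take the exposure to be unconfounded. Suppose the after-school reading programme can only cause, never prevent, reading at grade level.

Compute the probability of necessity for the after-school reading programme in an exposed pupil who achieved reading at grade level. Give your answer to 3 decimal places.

p₁ = 0.694, p₀ = 0.178.
Under exogeneity and monotonicity, PN = (p₁ − p₀) / p₁.
PN = (0.694 − 0.178) / 0.694 = 0.516 / 0.694 ≈ 0.7435

PN ≈ 0.744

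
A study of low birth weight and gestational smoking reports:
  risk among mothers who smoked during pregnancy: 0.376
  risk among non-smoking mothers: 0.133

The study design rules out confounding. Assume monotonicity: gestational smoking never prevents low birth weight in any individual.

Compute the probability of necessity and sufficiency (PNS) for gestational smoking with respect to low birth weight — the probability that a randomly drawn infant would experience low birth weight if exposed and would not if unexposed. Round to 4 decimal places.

PNS ≈ 0.2430

Let p₁ = 0.376, p₀ = 0.133.
Under exogeneity and monotonicity, PNS = p₁ − p₀.
PNS = 0.376 − 0.133 = 0.243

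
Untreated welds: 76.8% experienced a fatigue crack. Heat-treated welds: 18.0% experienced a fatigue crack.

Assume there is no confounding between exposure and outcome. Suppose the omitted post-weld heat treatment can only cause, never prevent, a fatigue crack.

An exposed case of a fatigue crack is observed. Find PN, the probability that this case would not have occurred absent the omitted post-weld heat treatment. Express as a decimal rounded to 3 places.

p₁ = 0.768, p₀ = 0.18.
Under exogeneity and monotonicity, PN = (p₁ − p₀) / p₁.
PN = (0.768 − 0.18) / 0.768 = 0.588 / 0.768 ≈ 0.7656

PN ≈ 0.766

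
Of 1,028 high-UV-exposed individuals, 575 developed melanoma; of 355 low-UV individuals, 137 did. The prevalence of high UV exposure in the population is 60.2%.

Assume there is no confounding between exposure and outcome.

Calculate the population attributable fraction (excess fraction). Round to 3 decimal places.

PAF ≈ 0.213

p₁ = P(outcome | exposed) = 575/1028 = 0.55934
p₀ = P(outcome | unexposed) = 137/355 = 0.38592
Overall risk P(Y=1) = π·p₁ + (1−π)·p₀ = 0.602×0.55934 + 0.398×0.38592 = 0.49032.
Under exogeneity, PAF = [P(Y=1) − p₀] / P(Y=1).
PAF = (0.49032 − 0.38592) / 0.49032 ≈ 0.2129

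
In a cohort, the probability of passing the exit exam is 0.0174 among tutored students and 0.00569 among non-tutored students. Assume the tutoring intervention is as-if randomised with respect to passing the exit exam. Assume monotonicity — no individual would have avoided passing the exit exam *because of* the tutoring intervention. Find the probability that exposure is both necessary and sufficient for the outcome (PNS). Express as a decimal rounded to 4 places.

Let p₁ = 0.0174, p₀ = 0.00569.
Under exogeneity and monotonicity, PNS = p₁ − p₀.
PNS = 0.0174 − 0.00569 = 0.01171

PNS ≈ 0.0117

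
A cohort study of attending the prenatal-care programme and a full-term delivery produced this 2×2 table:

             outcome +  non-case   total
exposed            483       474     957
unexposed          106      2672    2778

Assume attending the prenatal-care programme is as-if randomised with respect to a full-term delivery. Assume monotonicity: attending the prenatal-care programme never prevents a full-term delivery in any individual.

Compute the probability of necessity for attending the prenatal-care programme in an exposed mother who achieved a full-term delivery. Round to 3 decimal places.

PN ≈ 0.924

p₁ = P(outcome | exposed) = 483/957 = 0.5047
p₀ = P(outcome | unexposed) = 106/2778 = 0.038157
Under exogeneity and monotonicity, PN = (p₁ − p₀)/p₁.
PN = (0.5047 − 0.038157) / 0.5047 ≈ 0.9244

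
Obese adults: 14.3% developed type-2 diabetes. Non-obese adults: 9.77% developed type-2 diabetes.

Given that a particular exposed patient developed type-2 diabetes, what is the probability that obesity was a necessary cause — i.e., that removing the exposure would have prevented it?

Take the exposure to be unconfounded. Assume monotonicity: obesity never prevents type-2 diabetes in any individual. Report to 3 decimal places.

PN ≈ 0.317

p₁ = 0.143, p₀ = 0.0977.
Under exogeneity and monotonicity, PN = (p₁ − p₀) / p₁.
PN = (0.143 − 0.0977) / 0.143 = 0.0453 / 0.143 ≈ 0.3168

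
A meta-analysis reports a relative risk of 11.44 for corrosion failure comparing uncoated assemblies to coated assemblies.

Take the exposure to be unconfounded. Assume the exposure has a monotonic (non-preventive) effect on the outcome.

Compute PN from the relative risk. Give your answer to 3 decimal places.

PN ≈ 0.913

Under exogeneity and monotonicity, PN = (RR − 1) / RR = 1 − 1/RR.
PN = (11.44 − 1) / 11.44 = 10.44 / 11.44 ≈ 0.9126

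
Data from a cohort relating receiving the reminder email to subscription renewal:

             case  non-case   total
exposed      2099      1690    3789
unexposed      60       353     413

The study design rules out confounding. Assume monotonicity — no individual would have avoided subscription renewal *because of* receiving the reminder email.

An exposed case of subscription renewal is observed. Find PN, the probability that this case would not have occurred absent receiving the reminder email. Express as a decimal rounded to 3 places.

p₁ = P(outcome | exposed) = 2099/3789 = 0.55397
p₀ = P(outcome | unexposed) = 60/413 = 0.14528
Under exogeneity and monotonicity, PN = (p₁ − p₀)/p₁.
PN = (0.55397 − 0.14528) / 0.55397 ≈ 0.7378

PN ≈ 0.738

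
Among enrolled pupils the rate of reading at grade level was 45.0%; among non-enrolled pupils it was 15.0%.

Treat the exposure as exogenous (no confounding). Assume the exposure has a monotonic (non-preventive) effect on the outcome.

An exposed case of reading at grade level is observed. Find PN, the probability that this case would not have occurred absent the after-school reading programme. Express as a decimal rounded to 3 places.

PN ≈ 0.667

p₁ = 0.45, p₀ = 0.15.
Under exogeneity and monotonicity, PN = (p₁ − p₀) / p₁.
PN = (0.45 − 0.15) / 0.45 = 0.3 / 0.45 ≈ 0.6667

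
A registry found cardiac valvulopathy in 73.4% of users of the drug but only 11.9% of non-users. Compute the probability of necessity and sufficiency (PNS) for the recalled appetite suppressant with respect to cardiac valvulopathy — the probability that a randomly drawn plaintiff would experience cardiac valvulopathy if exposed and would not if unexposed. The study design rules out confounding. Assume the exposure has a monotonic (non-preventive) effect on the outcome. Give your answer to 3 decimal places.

PNS ≈ 0.615

p₁ = 0.734, p₀ = 0.119.
Under exogeneity and monotonicity, PNS = p₁ − p₀.
PNS = 0.734 − 0.119 = 0.615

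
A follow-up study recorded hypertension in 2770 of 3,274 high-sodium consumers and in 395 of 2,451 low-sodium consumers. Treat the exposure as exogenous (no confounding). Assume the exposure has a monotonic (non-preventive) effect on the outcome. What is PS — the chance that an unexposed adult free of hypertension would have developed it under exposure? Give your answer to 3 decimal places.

PS ≈ 0.816

p₁ = P(outcome | exposed) = 2770/3274 = 0.84606
p₀ = P(outcome | unexposed) = 395/2451 = 0.16116
Under exogeneity and monotonicity, PS = (p₁ − p₀) / (1 − p₀).
PS = (0.84606 − 0.16116) / (1 − 0.16116) = 0.6849 / 0.83884 ≈ 0.8165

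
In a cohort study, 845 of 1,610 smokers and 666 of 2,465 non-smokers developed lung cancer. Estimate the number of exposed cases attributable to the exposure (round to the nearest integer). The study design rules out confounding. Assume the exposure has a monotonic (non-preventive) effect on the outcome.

p₁ = P(outcome | exposed) = 845/1610 = 0.52484
p₀ = P(outcome | unexposed) = 666/2465 = 0.27018
PN = (p₁ − p₀)/p₁ = (0.52484 − 0.27018) / 0.52484 ≈ 0.48521.
Attributable cases ≈ PN × (exposed cases) = 0.48521 × 845 ≈ 410.01.

about 410 cases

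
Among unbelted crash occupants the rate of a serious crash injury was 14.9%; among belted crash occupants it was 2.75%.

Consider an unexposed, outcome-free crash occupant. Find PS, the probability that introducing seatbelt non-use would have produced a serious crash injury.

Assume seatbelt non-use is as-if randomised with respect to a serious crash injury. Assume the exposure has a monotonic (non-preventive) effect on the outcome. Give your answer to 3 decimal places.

PS ≈ 0.125

p₁ = 0.149, p₀ = 0.0275.
Under exogeneity and monotonicity, PS = (p₁ − p₀) / (1 − p₀).
PS = (0.149 − 0.0275) / (1 − 0.0275) = 0.1215 / 0.9725 ≈ 0.1249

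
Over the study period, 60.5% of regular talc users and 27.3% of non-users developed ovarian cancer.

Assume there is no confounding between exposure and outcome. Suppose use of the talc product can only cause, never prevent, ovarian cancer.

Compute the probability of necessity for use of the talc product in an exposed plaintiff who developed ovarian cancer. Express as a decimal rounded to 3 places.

PN ≈ 0.549

p₁ = 0.605, p₀ = 0.273.
Under exogeneity and monotonicity, PN = (p₁ − p₀) / p₁.
PN = (0.605 − 0.273) / 0.605 = 0.332 / 0.605 ≈ 0.5488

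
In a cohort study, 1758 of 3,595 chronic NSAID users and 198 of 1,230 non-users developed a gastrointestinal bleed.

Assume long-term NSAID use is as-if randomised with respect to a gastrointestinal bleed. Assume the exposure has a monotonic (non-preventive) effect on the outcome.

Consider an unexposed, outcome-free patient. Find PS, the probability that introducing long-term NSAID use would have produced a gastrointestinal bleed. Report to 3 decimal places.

p₁ = P(outcome | exposed) = 1758/3595 = 0.48901
p₀ = P(outcome | unexposed) = 198/1230 = 0.16098
Under exogeneity and monotonicity, PS = (p₁ − p₀) / (1 − p₀).
PS = (0.48901 − 0.16098) / (1 − 0.16098) = 0.32804 / 0.83902 ≈ 0.3910

PS ≈ 0.391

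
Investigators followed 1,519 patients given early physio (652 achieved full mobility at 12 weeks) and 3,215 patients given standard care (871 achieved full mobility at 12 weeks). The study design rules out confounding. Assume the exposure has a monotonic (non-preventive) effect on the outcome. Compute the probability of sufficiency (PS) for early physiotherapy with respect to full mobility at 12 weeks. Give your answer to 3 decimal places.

p₁ = P(outcome | exposed) = 652/1519 = 0.42923
p₀ = P(outcome | unexposed) = 871/3215 = 0.27092
Under exogeneity and monotonicity, PS = (p₁ − p₀) / (1 − p₀).
PS = (0.42923 − 0.27092) / (1 − 0.27092) = 0.15831 / 0.72908 ≈ 0.2171

PS ≈ 0.217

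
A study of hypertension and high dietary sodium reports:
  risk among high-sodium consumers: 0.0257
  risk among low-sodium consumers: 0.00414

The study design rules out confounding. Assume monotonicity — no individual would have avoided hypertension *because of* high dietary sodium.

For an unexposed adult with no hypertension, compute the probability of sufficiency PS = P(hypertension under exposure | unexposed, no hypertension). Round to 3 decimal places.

Let p₁ = 0.0257, p₀ = 0.00414.
Under exogeneity and monotonicity, PS = (p₁ − p₀) / (1 − p₀).
PS = (0.0257 − 0.00414) / (1 − 0.00414) = 0.02156 / 0.99586 ≈ 0.0216

PS ≈ 0.022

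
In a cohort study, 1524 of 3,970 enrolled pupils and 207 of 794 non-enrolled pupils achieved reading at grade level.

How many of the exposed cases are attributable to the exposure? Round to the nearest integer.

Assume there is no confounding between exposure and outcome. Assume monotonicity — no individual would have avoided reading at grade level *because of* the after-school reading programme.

about 489 cases

p₁ = P(outcome | exposed) = 1524/3970 = 0.38388
p₀ = P(outcome | unexposed) = 207/794 = 0.26071
PN = (p₁ − p₀)/p₁ = (0.38388 − 0.26071) / 0.38388 ≈ 0.32087.
Attributable cases ≈ PN × (exposed cases) = 0.32087 × 1524 ≈ 489.00.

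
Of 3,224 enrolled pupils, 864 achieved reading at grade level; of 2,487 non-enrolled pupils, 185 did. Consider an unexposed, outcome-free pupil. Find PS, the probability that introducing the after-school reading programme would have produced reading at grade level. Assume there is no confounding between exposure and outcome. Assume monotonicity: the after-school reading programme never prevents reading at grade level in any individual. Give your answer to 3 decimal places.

p₁ = P(outcome | exposed) = 864/3224 = 0.26799
p₀ = P(outcome | unexposed) = 185/2487 = 0.074387
Under exogeneity and monotonicity, PS = (p₁ − p₀) / (1 − p₀).
PS = (0.26799 − 0.074387) / (1 − 0.074387) = 0.1936 / 0.92561 ≈ 0.2092

PS ≈ 0.209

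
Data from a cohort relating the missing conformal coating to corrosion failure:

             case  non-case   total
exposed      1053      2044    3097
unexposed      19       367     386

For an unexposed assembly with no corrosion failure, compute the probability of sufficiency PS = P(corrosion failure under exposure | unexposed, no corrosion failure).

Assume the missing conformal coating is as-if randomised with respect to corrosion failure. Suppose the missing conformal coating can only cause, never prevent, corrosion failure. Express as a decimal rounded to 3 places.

PS ≈ 0.306

p₁ = P(outcome | exposed) = 1053/3097 = 0.34001
p₀ = P(outcome | unexposed) = 19/386 = 0.049223
Under exogeneity and monotonicity, PS = (p₁ − p₀) / (1 − p₀).
PS = (0.34001 − 0.049223) / (1 − 0.049223) = 0.29078 / 0.95078 ≈ 0.3058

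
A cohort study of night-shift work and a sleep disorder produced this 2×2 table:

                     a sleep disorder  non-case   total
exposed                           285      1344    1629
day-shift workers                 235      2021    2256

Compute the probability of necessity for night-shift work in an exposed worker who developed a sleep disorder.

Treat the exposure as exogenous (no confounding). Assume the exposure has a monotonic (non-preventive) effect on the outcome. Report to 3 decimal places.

p₁ = P(outcome | exposed) = 285/1629 = 0.17495
p₀ = P(outcome | unexposed) = 235/2256 = 0.10417
Under exogeneity and monotonicity, PN = (p₁ − p₀)/p₁.
PN = (0.17495 − 0.10417) / 0.17495 ≈ 0.4046

PN ≈ 0.405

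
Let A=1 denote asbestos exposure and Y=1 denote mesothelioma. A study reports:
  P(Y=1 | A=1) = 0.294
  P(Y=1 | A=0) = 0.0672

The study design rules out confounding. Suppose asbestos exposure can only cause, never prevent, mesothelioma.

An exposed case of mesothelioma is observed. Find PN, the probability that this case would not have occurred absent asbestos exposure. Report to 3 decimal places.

PN ≈ 0.771

Let p₁ = 0.294, p₀ = 0.0672.
Under exogeneity and monotonicity, PN = (p₁ − p₀) / p₁.
PN = (0.294 − 0.0672) / 0.294 = 0.2268 / 0.294 ≈ 0.7714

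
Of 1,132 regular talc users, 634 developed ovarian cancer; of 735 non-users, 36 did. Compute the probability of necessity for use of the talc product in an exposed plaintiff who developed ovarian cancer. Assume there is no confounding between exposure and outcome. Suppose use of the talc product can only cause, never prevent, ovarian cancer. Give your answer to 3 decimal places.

p₁ = P(outcome | exposed) = 634/1132 = 0.56007
p₀ = P(outcome | unexposed) = 36/735 = 0.04898
Under exogeneity and monotonicity, PN = (p₁ − p₀) / p₁.
PN = (0.56007 − 0.04898) / 0.56007 = 0.51109 / 0.56007 ≈ 0.9125

PN ≈ 0.913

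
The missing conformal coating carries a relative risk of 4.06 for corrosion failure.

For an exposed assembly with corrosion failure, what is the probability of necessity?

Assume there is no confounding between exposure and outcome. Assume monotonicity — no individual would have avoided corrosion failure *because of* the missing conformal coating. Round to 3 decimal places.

Under exogeneity and monotonicity, PN = (RR − 1) / RR = 1 − 1/RR.
PN = (4.06 − 1) / 4.06 = 3.06 / 4.06 ≈ 0.7537

PN ≈ 0.754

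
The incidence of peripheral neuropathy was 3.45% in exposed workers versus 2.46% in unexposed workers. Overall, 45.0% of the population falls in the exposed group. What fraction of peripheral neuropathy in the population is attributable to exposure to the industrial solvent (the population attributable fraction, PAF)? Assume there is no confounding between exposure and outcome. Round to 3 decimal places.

p₁ = 0.0345, p₀ = 0.0246.
Overall risk P(Y=1) = π·p₁ + (1−π)·p₀ = 0.45×0.0345 + 0.55×0.0246 = 0.029055.
Under exogeneity, PAF = [P(Y=1) − p₀] / P(Y=1).
PAF = (0.029055 − 0.0246) / 0.029055 ≈ 0.1533

PAF ≈ 0.153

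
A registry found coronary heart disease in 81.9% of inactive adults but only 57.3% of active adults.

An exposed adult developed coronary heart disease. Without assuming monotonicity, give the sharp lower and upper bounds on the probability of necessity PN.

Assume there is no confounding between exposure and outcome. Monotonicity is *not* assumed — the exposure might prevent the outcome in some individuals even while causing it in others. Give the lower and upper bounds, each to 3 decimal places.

0.300 ≤ PN ≤ 0.521

p₁ = 0.819, p₀ = 0.573.
Under exogeneity alone the bounds on PN are max{0,(p₁−p₀)/p₁} ≤ PN ≤ min{1,(1−p₀)/p₁}.
  lower = (p₁ − p₀)/p₁ = 0.246 / 0.819 ≈ 0.3004
  upper = min{1, (1 − p₀)/p₁} = 0.427 / 0.819 ≈ 0.5214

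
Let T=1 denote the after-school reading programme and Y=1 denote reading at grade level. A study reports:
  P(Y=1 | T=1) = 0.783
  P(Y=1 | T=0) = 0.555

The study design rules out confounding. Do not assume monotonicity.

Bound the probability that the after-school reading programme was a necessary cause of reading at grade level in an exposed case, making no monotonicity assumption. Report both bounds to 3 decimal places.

Let p₁ = 0.783, p₀ = 0.555.
Under exogeneity alone the bounds on PN are max{0,(p₁−p₀)/p₁} ≤ PN ≤ min{1,(1−p₀)/p₁}.
  lower = (p₁ − p₀)/p₁ = 0.228 / 0.783 ≈ 0.2912
  upper = min{1, (1 − p₀)/p₁} = 0.445 / 0.783 ≈ 0.5683

0.291 ≤ PN ≤ 0.568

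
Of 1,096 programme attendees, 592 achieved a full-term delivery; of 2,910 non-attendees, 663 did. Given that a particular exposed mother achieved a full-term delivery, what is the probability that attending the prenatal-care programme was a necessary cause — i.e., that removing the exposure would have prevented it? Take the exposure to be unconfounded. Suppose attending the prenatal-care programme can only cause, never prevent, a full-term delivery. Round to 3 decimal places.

p₁ = P(outcome | exposed) = 592/1096 = 0.54015
p₀ = P(outcome | unexposed) = 663/2910 = 0.22784
Under exogeneity and monotonicity, PN = (p₁ − p₀) / p₁.
PN = (0.54015 − 0.22784) / 0.54015 = 0.31231 / 0.54015 ≈ 0.5782

PN ≈ 0.578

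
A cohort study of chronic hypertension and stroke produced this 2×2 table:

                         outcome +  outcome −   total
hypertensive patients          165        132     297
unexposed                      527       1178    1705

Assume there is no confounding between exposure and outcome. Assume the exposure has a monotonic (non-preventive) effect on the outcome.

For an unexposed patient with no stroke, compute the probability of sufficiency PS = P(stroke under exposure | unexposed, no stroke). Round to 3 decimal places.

p₁ = P(outcome | exposed) = 165/297 = 0.55556
p₀ = P(outcome | unexposed) = 527/1705 = 0.30909
Under exogeneity and monotonicity, PS = (p₁ − p₀) / (1 − p₀).
PS = (0.55556 − 0.30909) / (1 − 0.30909) = 0.24646 / 0.69091 ≈ 0.3567

PS ≈ 0.357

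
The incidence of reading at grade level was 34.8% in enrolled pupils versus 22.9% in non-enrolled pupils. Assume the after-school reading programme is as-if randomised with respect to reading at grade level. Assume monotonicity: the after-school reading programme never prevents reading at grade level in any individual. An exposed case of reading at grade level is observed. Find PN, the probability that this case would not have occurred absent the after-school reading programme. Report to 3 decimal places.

p₁ = 0.348, p₀ = 0.229.
Under exogeneity and monotonicity, PN = (p₁ − p₀) / p₁.
PN = (0.348 − 0.229) / 0.348 = 0.119 / 0.348 ≈ 0.3420

PN ≈ 0.342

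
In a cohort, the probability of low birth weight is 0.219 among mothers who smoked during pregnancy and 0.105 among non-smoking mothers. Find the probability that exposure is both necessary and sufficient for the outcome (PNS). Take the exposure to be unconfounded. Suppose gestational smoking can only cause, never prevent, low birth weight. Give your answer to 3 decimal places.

Let p₁ = 0.219, p₀ = 0.105.
Under exogeneity and monotonicity, PNS = p₁ − p₀.
PNS = 0.219 − 0.105 = 0.114

PNS ≈ 0.114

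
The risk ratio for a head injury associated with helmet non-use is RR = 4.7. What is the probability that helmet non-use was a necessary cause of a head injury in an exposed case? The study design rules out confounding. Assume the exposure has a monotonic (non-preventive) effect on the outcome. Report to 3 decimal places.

Under exogeneity and monotonicity, PN = (RR − 1) / RR = 1 − 1/RR.
PN = (4.7 − 1) / 4.7 = 3.7 / 4.7 ≈ 0.7872

PN ≈ 0.787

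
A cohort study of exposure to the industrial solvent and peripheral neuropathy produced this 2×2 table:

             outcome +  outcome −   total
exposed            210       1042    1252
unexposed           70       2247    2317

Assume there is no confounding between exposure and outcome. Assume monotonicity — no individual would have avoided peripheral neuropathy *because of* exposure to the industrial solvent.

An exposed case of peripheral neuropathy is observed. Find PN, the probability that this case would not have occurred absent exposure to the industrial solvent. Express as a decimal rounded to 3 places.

p₁ = P(outcome | exposed) = 210/1252 = 0.16773
p₀ = P(outcome | unexposed) = 70/2317 = 0.030211
Under exogeneity and monotonicity, PN = (p₁ − p₀)/p₁.
PN = (0.16773 − 0.030211) / 0.16773 ≈ 0.8199

PN ≈ 0.820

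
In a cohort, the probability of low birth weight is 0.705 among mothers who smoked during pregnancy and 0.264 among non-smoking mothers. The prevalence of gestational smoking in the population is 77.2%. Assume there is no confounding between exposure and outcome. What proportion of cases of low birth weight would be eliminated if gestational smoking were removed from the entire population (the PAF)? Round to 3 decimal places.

PAF ≈ 0.563

Let p₁ = 0.705, p₀ = 0.264.
Overall risk P(Y=1) = π·p₁ + (1−π)·p₀ = 0.772×0.705 + 0.228×0.264 = 0.60445.
Under exogeneity, PAF = [P(Y=1) − p₀] / P(Y=1).
PAF = (0.60445 − 0.264) / 0.60445 ≈ 0.5632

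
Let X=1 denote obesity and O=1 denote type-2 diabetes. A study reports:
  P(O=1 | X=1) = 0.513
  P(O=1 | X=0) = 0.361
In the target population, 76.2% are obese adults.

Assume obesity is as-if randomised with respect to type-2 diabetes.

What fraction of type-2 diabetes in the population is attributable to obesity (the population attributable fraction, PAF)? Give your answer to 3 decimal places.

PAF ≈ 0.243

Let p₁ = 0.513, p₀ = 0.361.
Overall risk P(Y=1) = π·p₁ + (1−π)·p₀ = 0.762×0.513 + 0.238×0.361 = 0.47682.
Under exogeneity, PAF = [P(Y=1) − p₀] / P(Y=1).
PAF = (0.47682 − 0.361) / 0.47682 ≈ 0.2429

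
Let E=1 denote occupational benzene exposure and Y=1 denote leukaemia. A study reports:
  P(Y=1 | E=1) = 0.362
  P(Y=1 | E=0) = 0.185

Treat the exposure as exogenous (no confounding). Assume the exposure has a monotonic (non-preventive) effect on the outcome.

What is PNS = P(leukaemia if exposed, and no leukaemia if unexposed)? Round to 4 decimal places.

Let p₁ = 0.362, p₀ = 0.185.
Under exogeneity and monotonicity, PNS = p₁ − p₀.
PNS = 0.362 − 0.185 = 0.177

PNS ≈ 0.1770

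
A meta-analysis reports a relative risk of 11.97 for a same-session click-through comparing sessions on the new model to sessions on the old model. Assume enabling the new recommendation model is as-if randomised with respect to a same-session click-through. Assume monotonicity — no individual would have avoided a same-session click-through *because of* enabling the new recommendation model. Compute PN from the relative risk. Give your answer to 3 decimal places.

PN ≈ 0.916

Under exogeneity and monotonicity, PN = (RR − 1) / RR = 1 − 1/RR.
PN = (11.97 − 1) / 11.97 = 10.97 / 11.97 ≈ 0.9165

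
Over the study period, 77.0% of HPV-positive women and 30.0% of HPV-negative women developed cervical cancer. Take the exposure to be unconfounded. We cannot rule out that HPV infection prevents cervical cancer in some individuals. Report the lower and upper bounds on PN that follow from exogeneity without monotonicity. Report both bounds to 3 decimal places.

p₁ = 0.77, p₀ = 0.3.
Under exogeneity alone the bounds on PN are max{0,(p₁−p₀)/p₁} ≤ PN ≤ min{1,(1−p₀)/p₁}.
  lower = (p₁ − p₀)/p₁ = 0.47 / 0.77 ≈ 0.6104
  upper = min{1, (1 − p₀)/p₁} = 0.7 / 0.77 ≈ 0.9091

0.610 ≤ PN ≤ 0.909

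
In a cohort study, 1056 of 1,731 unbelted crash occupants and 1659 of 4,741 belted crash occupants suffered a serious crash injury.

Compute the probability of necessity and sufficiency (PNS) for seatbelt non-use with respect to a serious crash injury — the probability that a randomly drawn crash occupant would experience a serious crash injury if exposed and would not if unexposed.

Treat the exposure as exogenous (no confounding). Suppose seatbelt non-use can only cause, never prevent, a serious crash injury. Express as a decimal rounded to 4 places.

p₁ = P(outcome | exposed) = 1056/1731 = 0.61005
p₀ = P(outcome | unexposed) = 1659/4741 = 0.34993
Under exogeneity and monotonicity, PNS = p₁ − p₀.
PNS = 0.61005 − 0.34993 = 0.26013

PNS ≈ 0.2601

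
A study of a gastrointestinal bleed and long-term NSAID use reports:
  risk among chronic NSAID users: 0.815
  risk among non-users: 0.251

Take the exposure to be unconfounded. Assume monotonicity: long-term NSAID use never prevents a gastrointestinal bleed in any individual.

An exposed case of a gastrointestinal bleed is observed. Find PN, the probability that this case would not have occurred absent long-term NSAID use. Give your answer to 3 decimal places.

PN ≈ 0.692

Let p₁ = 0.815, p₀ = 0.251.
Under exogeneity and monotonicity, PN = (p₁ − p₀) / p₁.
PN = (0.815 − 0.251) / 0.815 = 0.564 / 0.815 ≈ 0.6920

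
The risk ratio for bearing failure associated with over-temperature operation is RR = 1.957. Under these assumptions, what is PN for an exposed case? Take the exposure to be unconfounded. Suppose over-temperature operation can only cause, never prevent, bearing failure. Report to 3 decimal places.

Under exogeneity and monotonicity, PN = (RR − 1) / RR = 1 − 1/RR.
PN = (1.957 − 1) / 1.957 = 0.957 / 1.957 ≈ 0.4890

PN ≈ 0.489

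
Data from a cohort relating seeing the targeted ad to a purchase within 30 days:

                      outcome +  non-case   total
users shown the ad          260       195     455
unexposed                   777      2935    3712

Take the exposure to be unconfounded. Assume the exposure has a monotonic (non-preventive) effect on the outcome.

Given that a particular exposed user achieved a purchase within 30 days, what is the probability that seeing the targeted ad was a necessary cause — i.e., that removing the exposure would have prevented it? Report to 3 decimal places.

p₁ = P(outcome | exposed) = 260/455 = 0.57143
p₀ = P(outcome | unexposed) = 777/3712 = 0.20932
Under exogeneity and monotonicity, PN = (p₁ − p₀)/p₁.
PN = (0.57143 − 0.20932) / 0.57143 ≈ 0.6337

PN ≈ 0.634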